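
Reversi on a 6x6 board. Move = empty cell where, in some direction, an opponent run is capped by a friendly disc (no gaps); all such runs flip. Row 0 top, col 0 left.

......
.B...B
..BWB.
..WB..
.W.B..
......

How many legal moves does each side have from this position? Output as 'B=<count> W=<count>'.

Answer: B=4 W=6

Derivation:
-- B to move --
(1,2): no bracket -> illegal
(1,3): flips 1 -> legal
(1,4): no bracket -> illegal
(2,1): flips 1 -> legal
(3,0): no bracket -> illegal
(3,1): flips 1 -> legal
(3,4): no bracket -> illegal
(4,0): no bracket -> illegal
(4,2): flips 1 -> legal
(5,0): no bracket -> illegal
(5,1): no bracket -> illegal
(5,2): no bracket -> illegal
B mobility = 4
-- W to move --
(0,0): no bracket -> illegal
(0,1): no bracket -> illegal
(0,2): no bracket -> illegal
(0,4): no bracket -> illegal
(0,5): no bracket -> illegal
(1,0): no bracket -> illegal
(1,2): flips 1 -> legal
(1,3): no bracket -> illegal
(1,4): no bracket -> illegal
(2,0): no bracket -> illegal
(2,1): flips 1 -> legal
(2,5): flips 1 -> legal
(3,1): no bracket -> illegal
(3,4): flips 1 -> legal
(3,5): no bracket -> illegal
(4,2): no bracket -> illegal
(4,4): no bracket -> illegal
(5,2): no bracket -> illegal
(5,3): flips 2 -> legal
(5,4): flips 1 -> legal
W mobility = 6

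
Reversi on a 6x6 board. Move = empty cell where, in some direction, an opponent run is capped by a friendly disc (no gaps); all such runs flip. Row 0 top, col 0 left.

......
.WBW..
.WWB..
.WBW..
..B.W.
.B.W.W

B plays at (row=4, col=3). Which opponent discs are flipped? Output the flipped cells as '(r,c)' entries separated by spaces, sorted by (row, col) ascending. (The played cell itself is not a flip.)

Dir NW: first cell 'B' (not opp) -> no flip
Dir N: opp run (3,3) capped by B -> flip
Dir NE: first cell '.' (not opp) -> no flip
Dir W: first cell 'B' (not opp) -> no flip
Dir E: opp run (4,4), next='.' -> no flip
Dir SW: first cell '.' (not opp) -> no flip
Dir S: opp run (5,3), next=edge -> no flip
Dir SE: first cell '.' (not opp) -> no flip

Answer: (3,3)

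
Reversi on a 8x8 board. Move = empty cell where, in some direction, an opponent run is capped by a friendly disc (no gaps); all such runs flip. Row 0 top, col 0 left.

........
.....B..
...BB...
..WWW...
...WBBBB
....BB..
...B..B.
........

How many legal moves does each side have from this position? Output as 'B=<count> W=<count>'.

-- B to move --
(2,1): flips 2 -> legal
(2,2): flips 1 -> legal
(2,5): no bracket -> illegal
(3,1): no bracket -> illegal
(3,5): no bracket -> illegal
(4,1): flips 1 -> legal
(4,2): flips 2 -> legal
(5,2): no bracket -> illegal
(5,3): flips 2 -> legal
B mobility = 5
-- W to move --
(0,4): no bracket -> illegal
(0,5): no bracket -> illegal
(0,6): flips 2 -> legal
(1,2): flips 1 -> legal
(1,3): flips 1 -> legal
(1,4): flips 2 -> legal
(1,6): no bracket -> illegal
(2,2): no bracket -> illegal
(2,5): no bracket -> illegal
(2,6): no bracket -> illegal
(3,5): no bracket -> illegal
(3,6): no bracket -> illegal
(3,7): no bracket -> illegal
(5,2): no bracket -> illegal
(5,3): no bracket -> illegal
(5,6): flips 1 -> legal
(5,7): no bracket -> illegal
(6,2): no bracket -> illegal
(6,4): flips 2 -> legal
(6,5): flips 1 -> legal
(6,7): no bracket -> illegal
(7,2): no bracket -> illegal
(7,3): no bracket -> illegal
(7,4): no bracket -> illegal
(7,5): no bracket -> illegal
(7,6): no bracket -> illegal
(7,7): flips 3 -> legal
W mobility = 8

Answer: B=5 W=8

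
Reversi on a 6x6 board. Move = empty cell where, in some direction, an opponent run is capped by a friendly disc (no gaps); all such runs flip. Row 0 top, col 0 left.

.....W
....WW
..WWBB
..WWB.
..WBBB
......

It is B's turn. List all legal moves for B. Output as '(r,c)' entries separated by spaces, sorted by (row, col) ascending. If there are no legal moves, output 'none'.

(0,3): flips 1 -> legal
(0,4): flips 1 -> legal
(1,1): flips 2 -> legal
(1,2): flips 1 -> legal
(1,3): flips 2 -> legal
(2,1): flips 3 -> legal
(3,1): flips 2 -> legal
(4,1): flips 1 -> legal
(5,1): flips 2 -> legal
(5,2): no bracket -> illegal
(5,3): no bracket -> illegal

Answer: (0,3) (0,4) (1,1) (1,2) (1,3) (2,1) (3,1) (4,1) (5,1)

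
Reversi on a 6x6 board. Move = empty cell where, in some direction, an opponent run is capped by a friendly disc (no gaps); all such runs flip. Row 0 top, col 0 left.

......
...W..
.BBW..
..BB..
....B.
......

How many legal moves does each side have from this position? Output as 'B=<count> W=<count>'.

Answer: B=4 W=4

Derivation:
-- B to move --
(0,2): no bracket -> illegal
(0,3): flips 2 -> legal
(0,4): flips 1 -> legal
(1,2): no bracket -> illegal
(1,4): flips 1 -> legal
(2,4): flips 1 -> legal
(3,4): no bracket -> illegal
B mobility = 4
-- W to move --
(1,0): no bracket -> illegal
(1,1): no bracket -> illegal
(1,2): no bracket -> illegal
(2,0): flips 2 -> legal
(2,4): no bracket -> illegal
(3,0): no bracket -> illegal
(3,1): flips 1 -> legal
(3,4): no bracket -> illegal
(3,5): no bracket -> illegal
(4,1): flips 1 -> legal
(4,2): no bracket -> illegal
(4,3): flips 1 -> legal
(4,5): no bracket -> illegal
(5,3): no bracket -> illegal
(5,4): no bracket -> illegal
(5,5): no bracket -> illegal
W mobility = 4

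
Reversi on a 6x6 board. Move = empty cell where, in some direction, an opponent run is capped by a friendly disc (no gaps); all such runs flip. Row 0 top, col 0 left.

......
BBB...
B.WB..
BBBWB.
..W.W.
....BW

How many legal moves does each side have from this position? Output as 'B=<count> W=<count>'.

-- B to move --
(1,3): flips 1 -> legal
(2,1): flips 1 -> legal
(2,4): no bracket -> illegal
(3,5): no bracket -> illegal
(4,1): no bracket -> illegal
(4,3): flips 1 -> legal
(4,5): no bracket -> illegal
(5,1): no bracket -> illegal
(5,2): flips 1 -> legal
(5,3): flips 1 -> legal
B mobility = 5
-- W to move --
(0,0): flips 1 -> legal
(0,1): no bracket -> illegal
(0,2): flips 1 -> legal
(0,3): no bracket -> illegal
(1,3): flips 1 -> legal
(1,4): no bracket -> illegal
(2,1): no bracket -> illegal
(2,4): flips 2 -> legal
(2,5): no bracket -> illegal
(3,5): flips 1 -> legal
(4,0): flips 1 -> legal
(4,1): no bracket -> illegal
(4,3): no bracket -> illegal
(4,5): no bracket -> illegal
(5,3): flips 1 -> legal
W mobility = 7

Answer: B=5 W=7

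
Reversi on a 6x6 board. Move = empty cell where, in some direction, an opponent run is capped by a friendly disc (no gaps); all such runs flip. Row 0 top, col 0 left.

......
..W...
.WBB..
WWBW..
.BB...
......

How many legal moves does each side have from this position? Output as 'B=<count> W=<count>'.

Answer: B=10 W=8

Derivation:
-- B to move --
(0,1): flips 1 -> legal
(0,2): flips 1 -> legal
(0,3): no bracket -> illegal
(1,0): flips 1 -> legal
(1,1): flips 2 -> legal
(1,3): no bracket -> illegal
(2,0): flips 2 -> legal
(2,4): flips 1 -> legal
(3,4): flips 1 -> legal
(4,0): flips 1 -> legal
(4,3): flips 1 -> legal
(4,4): flips 1 -> legal
B mobility = 10
-- W to move --
(1,1): flips 1 -> legal
(1,3): flips 2 -> legal
(1,4): no bracket -> illegal
(2,4): flips 2 -> legal
(3,4): flips 1 -> legal
(4,0): no bracket -> illegal
(4,3): flips 1 -> legal
(5,0): no bracket -> illegal
(5,1): flips 2 -> legal
(5,2): flips 4 -> legal
(5,3): flips 1 -> legal
W mobility = 8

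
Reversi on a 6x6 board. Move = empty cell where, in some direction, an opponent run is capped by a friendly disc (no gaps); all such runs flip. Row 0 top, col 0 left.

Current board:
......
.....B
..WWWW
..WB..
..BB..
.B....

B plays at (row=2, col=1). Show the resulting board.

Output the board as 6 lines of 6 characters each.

Place B at (2,1); scan 8 dirs for brackets.
Dir NW: first cell '.' (not opp) -> no flip
Dir N: first cell '.' (not opp) -> no flip
Dir NE: first cell '.' (not opp) -> no flip
Dir W: first cell '.' (not opp) -> no flip
Dir E: opp run (2,2) (2,3) (2,4) (2,5), next=edge -> no flip
Dir SW: first cell '.' (not opp) -> no flip
Dir S: first cell '.' (not opp) -> no flip
Dir SE: opp run (3,2) capped by B -> flip
All flips: (3,2)

Answer: ......
.....B
.BWWWW
..BB..
..BB..
.B....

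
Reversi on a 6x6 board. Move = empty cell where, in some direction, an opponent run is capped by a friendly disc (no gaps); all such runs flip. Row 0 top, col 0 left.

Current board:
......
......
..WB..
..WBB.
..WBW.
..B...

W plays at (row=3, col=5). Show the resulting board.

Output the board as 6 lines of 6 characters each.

Place W at (3,5); scan 8 dirs for brackets.
Dir NW: first cell '.' (not opp) -> no flip
Dir N: first cell '.' (not opp) -> no flip
Dir NE: edge -> no flip
Dir W: opp run (3,4) (3,3) capped by W -> flip
Dir E: edge -> no flip
Dir SW: first cell 'W' (not opp) -> no flip
Dir S: first cell '.' (not opp) -> no flip
Dir SE: edge -> no flip
All flips: (3,3) (3,4)

Answer: ......
......
..WB..
..WWWW
..WBW.
..B...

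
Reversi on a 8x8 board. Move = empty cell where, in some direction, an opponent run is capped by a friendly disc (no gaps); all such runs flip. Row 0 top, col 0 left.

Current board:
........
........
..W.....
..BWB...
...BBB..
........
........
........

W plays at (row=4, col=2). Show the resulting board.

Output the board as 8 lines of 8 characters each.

Answer: ........
........
..W.....
..WWB...
..WBBB..
........
........
........

Derivation:
Place W at (4,2); scan 8 dirs for brackets.
Dir NW: first cell '.' (not opp) -> no flip
Dir N: opp run (3,2) capped by W -> flip
Dir NE: first cell 'W' (not opp) -> no flip
Dir W: first cell '.' (not opp) -> no flip
Dir E: opp run (4,3) (4,4) (4,5), next='.' -> no flip
Dir SW: first cell '.' (not opp) -> no flip
Dir S: first cell '.' (not opp) -> no flip
Dir SE: first cell '.' (not opp) -> no flip
All flips: (3,2)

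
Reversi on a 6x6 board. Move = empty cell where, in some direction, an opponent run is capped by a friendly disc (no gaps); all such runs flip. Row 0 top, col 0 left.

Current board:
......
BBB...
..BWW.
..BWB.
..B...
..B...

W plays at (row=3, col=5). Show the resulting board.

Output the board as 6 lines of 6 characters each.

Place W at (3,5); scan 8 dirs for brackets.
Dir NW: first cell 'W' (not opp) -> no flip
Dir N: first cell '.' (not opp) -> no flip
Dir NE: edge -> no flip
Dir W: opp run (3,4) capped by W -> flip
Dir E: edge -> no flip
Dir SW: first cell '.' (not opp) -> no flip
Dir S: first cell '.' (not opp) -> no flip
Dir SE: edge -> no flip
All flips: (3,4)

Answer: ......
BBB...
..BWW.
..BWWW
..B...
..B...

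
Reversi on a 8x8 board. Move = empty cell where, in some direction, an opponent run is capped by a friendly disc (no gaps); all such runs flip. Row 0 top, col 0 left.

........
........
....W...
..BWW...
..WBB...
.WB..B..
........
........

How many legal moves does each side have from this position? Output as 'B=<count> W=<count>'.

-- B to move --
(1,3): no bracket -> illegal
(1,4): flips 2 -> legal
(1,5): no bracket -> illegal
(2,2): flips 1 -> legal
(2,3): flips 1 -> legal
(2,5): flips 1 -> legal
(3,1): no bracket -> illegal
(3,5): flips 2 -> legal
(4,0): no bracket -> illegal
(4,1): flips 1 -> legal
(4,5): no bracket -> illegal
(5,0): flips 1 -> legal
(5,3): no bracket -> illegal
(6,0): no bracket -> illegal
(6,1): no bracket -> illegal
(6,2): no bracket -> illegal
B mobility = 7
-- W to move --
(2,1): no bracket -> illegal
(2,2): flips 1 -> legal
(2,3): no bracket -> illegal
(3,1): flips 1 -> legal
(3,5): no bracket -> illegal
(4,1): no bracket -> illegal
(4,5): flips 2 -> legal
(4,6): no bracket -> illegal
(5,3): flips 2 -> legal
(5,4): flips 1 -> legal
(5,6): no bracket -> illegal
(6,1): flips 2 -> legal
(6,2): flips 1 -> legal
(6,3): no bracket -> illegal
(6,4): no bracket -> illegal
(6,5): no bracket -> illegal
(6,6): flips 2 -> legal
W mobility = 8

Answer: B=7 W=8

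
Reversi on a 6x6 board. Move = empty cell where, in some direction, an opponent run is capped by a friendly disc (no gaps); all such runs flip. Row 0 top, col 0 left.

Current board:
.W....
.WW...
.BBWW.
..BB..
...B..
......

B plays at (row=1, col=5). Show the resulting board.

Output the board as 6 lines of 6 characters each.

Place B at (1,5); scan 8 dirs for brackets.
Dir NW: first cell '.' (not opp) -> no flip
Dir N: first cell '.' (not opp) -> no flip
Dir NE: edge -> no flip
Dir W: first cell '.' (not opp) -> no flip
Dir E: edge -> no flip
Dir SW: opp run (2,4) capped by B -> flip
Dir S: first cell '.' (not opp) -> no flip
Dir SE: edge -> no flip
All flips: (2,4)

Answer: .W....
.WW..B
.BBWB.
..BB..
...B..
......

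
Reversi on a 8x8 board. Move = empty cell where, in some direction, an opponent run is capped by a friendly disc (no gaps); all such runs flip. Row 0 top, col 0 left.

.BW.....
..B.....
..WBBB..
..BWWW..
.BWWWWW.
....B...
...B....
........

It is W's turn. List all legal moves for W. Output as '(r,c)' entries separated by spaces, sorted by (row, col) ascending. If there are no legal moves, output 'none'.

Answer: (0,0) (1,3) (1,4) (1,5) (1,6) (2,1) (2,6) (3,1) (4,0) (6,4) (6,5) (7,2)

Derivation:
(0,0): flips 1 -> legal
(0,3): no bracket -> illegal
(1,0): no bracket -> illegal
(1,1): no bracket -> illegal
(1,3): flips 2 -> legal
(1,4): flips 1 -> legal
(1,5): flips 2 -> legal
(1,6): flips 1 -> legal
(2,1): flips 1 -> legal
(2,6): flips 3 -> legal
(3,0): no bracket -> illegal
(3,1): flips 1 -> legal
(3,6): no bracket -> illegal
(4,0): flips 1 -> legal
(5,0): no bracket -> illegal
(5,1): no bracket -> illegal
(5,2): no bracket -> illegal
(5,3): no bracket -> illegal
(5,5): no bracket -> illegal
(6,2): no bracket -> illegal
(6,4): flips 1 -> legal
(6,5): flips 1 -> legal
(7,2): flips 2 -> legal
(7,3): no bracket -> illegal
(7,4): no bracket -> illegal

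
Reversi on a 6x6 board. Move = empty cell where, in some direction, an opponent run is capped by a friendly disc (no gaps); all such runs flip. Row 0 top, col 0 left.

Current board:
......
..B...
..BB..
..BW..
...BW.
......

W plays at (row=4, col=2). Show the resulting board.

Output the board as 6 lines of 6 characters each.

Place W at (4,2); scan 8 dirs for brackets.
Dir NW: first cell '.' (not opp) -> no flip
Dir N: opp run (3,2) (2,2) (1,2), next='.' -> no flip
Dir NE: first cell 'W' (not opp) -> no flip
Dir W: first cell '.' (not opp) -> no flip
Dir E: opp run (4,3) capped by W -> flip
Dir SW: first cell '.' (not opp) -> no flip
Dir S: first cell '.' (not opp) -> no flip
Dir SE: first cell '.' (not opp) -> no flip
All flips: (4,3)

Answer: ......
..B...
..BB..
..BW..
..WWW.
......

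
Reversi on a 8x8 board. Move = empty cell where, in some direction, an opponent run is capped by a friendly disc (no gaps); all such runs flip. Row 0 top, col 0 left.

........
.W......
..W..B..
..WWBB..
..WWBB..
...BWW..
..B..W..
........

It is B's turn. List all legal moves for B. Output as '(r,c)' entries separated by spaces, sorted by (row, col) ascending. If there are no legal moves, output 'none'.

(0,0): flips 3 -> legal
(0,1): no bracket -> illegal
(0,2): no bracket -> illegal
(1,0): no bracket -> illegal
(1,2): no bracket -> illegal
(1,3): no bracket -> illegal
(2,0): no bracket -> illegal
(2,1): no bracket -> illegal
(2,3): flips 2 -> legal
(2,4): no bracket -> illegal
(3,1): flips 3 -> legal
(4,1): flips 2 -> legal
(4,6): no bracket -> illegal
(5,1): no bracket -> illegal
(5,2): flips 1 -> legal
(5,6): flips 2 -> legal
(6,3): flips 1 -> legal
(6,4): flips 1 -> legal
(6,6): flips 1 -> legal
(7,4): no bracket -> illegal
(7,5): flips 2 -> legal
(7,6): no bracket -> illegal

Answer: (0,0) (2,3) (3,1) (4,1) (5,2) (5,6) (6,3) (6,4) (6,6) (7,5)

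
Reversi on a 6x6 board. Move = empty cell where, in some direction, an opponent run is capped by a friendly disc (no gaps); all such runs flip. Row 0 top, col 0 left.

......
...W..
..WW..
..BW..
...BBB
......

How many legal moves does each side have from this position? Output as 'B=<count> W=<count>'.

Answer: B=5 W=5

Derivation:
-- B to move --
(0,2): no bracket -> illegal
(0,3): flips 3 -> legal
(0,4): no bracket -> illegal
(1,1): flips 2 -> legal
(1,2): flips 1 -> legal
(1,4): flips 1 -> legal
(2,1): no bracket -> illegal
(2,4): no bracket -> illegal
(3,1): no bracket -> illegal
(3,4): flips 1 -> legal
(4,2): no bracket -> illegal
B mobility = 5
-- W to move --
(2,1): no bracket -> illegal
(3,1): flips 1 -> legal
(3,4): no bracket -> illegal
(3,5): no bracket -> illegal
(4,1): flips 1 -> legal
(4,2): flips 1 -> legal
(5,2): no bracket -> illegal
(5,3): flips 1 -> legal
(5,4): no bracket -> illegal
(5,5): flips 1 -> legal
W mobility = 5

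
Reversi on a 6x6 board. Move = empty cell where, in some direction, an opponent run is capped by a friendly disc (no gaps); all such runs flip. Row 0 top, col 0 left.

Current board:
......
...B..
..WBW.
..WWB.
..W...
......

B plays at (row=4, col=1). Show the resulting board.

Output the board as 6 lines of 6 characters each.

Answer: ......
...B..
..WBW.
..BWB.
.BW...
......

Derivation:
Place B at (4,1); scan 8 dirs for brackets.
Dir NW: first cell '.' (not opp) -> no flip
Dir N: first cell '.' (not opp) -> no flip
Dir NE: opp run (3,2) capped by B -> flip
Dir W: first cell '.' (not opp) -> no flip
Dir E: opp run (4,2), next='.' -> no flip
Dir SW: first cell '.' (not opp) -> no flip
Dir S: first cell '.' (not opp) -> no flip
Dir SE: first cell '.' (not opp) -> no flip
All flips: (3,2)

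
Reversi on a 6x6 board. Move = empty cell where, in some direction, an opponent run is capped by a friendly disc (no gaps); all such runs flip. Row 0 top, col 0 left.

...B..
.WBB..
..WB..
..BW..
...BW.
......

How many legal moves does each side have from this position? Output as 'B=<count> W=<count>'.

Answer: B=5 W=7

Derivation:
-- B to move --
(0,0): no bracket -> illegal
(0,1): no bracket -> illegal
(0,2): no bracket -> illegal
(1,0): flips 1 -> legal
(2,0): no bracket -> illegal
(2,1): flips 1 -> legal
(2,4): no bracket -> illegal
(3,1): flips 1 -> legal
(3,4): flips 1 -> legal
(3,5): no bracket -> illegal
(4,2): no bracket -> illegal
(4,5): flips 1 -> legal
(5,3): no bracket -> illegal
(5,4): no bracket -> illegal
(5,5): no bracket -> illegal
B mobility = 5
-- W to move --
(0,1): no bracket -> illegal
(0,2): flips 1 -> legal
(0,4): flips 1 -> legal
(1,4): flips 2 -> legal
(2,1): no bracket -> illegal
(2,4): flips 1 -> legal
(3,1): flips 1 -> legal
(3,4): no bracket -> illegal
(4,1): no bracket -> illegal
(4,2): flips 2 -> legal
(5,2): no bracket -> illegal
(5,3): flips 1 -> legal
(5,4): no bracket -> illegal
W mobility = 7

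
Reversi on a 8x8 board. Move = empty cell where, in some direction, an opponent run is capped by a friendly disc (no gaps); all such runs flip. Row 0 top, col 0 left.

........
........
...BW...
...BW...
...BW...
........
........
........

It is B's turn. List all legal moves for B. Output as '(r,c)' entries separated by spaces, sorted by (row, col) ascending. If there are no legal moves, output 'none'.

(1,3): no bracket -> illegal
(1,4): no bracket -> illegal
(1,5): flips 1 -> legal
(2,5): flips 2 -> legal
(3,5): flips 1 -> legal
(4,5): flips 2 -> legal
(5,3): no bracket -> illegal
(5,4): no bracket -> illegal
(5,5): flips 1 -> legal

Answer: (1,5) (2,5) (3,5) (4,5) (5,5)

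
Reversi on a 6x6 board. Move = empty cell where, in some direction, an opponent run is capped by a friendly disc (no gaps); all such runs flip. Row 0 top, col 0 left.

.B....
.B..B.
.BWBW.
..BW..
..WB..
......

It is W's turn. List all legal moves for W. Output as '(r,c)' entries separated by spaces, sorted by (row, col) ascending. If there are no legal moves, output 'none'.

(0,0): flips 1 -> legal
(0,2): no bracket -> illegal
(0,3): no bracket -> illegal
(0,4): flips 1 -> legal
(0,5): no bracket -> illegal
(1,0): no bracket -> illegal
(1,2): no bracket -> illegal
(1,3): flips 1 -> legal
(1,5): no bracket -> illegal
(2,0): flips 1 -> legal
(2,5): no bracket -> illegal
(3,0): no bracket -> illegal
(3,1): flips 1 -> legal
(3,4): no bracket -> illegal
(4,1): no bracket -> illegal
(4,4): flips 1 -> legal
(5,2): no bracket -> illegal
(5,3): flips 1 -> legal
(5,4): no bracket -> illegal

Answer: (0,0) (0,4) (1,3) (2,0) (3,1) (4,4) (5,3)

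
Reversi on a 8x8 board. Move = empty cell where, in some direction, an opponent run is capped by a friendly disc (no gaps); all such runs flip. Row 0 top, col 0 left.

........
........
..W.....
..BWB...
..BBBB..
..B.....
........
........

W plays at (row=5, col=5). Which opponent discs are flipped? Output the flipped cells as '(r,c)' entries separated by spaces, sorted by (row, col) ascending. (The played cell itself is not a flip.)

Dir NW: opp run (4,4) capped by W -> flip
Dir N: opp run (4,5), next='.' -> no flip
Dir NE: first cell '.' (not opp) -> no flip
Dir W: first cell '.' (not opp) -> no flip
Dir E: first cell '.' (not opp) -> no flip
Dir SW: first cell '.' (not opp) -> no flip
Dir S: first cell '.' (not opp) -> no flip
Dir SE: first cell '.' (not opp) -> no flip

Answer: (4,4)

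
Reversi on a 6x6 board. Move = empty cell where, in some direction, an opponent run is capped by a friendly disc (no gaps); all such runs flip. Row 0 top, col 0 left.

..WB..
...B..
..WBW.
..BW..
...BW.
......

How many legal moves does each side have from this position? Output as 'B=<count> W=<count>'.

Answer: B=8 W=4

Derivation:
-- B to move --
(0,1): flips 1 -> legal
(1,1): no bracket -> illegal
(1,2): flips 1 -> legal
(1,4): no bracket -> illegal
(1,5): no bracket -> illegal
(2,1): flips 1 -> legal
(2,5): flips 1 -> legal
(3,1): flips 1 -> legal
(3,4): flips 1 -> legal
(3,5): flips 1 -> legal
(4,2): no bracket -> illegal
(4,5): flips 1 -> legal
(5,3): no bracket -> illegal
(5,4): no bracket -> illegal
(5,5): no bracket -> illegal
B mobility = 8
-- W to move --
(0,4): flips 2 -> legal
(1,2): no bracket -> illegal
(1,4): no bracket -> illegal
(2,1): no bracket -> illegal
(3,1): flips 1 -> legal
(3,4): no bracket -> illegal
(4,1): no bracket -> illegal
(4,2): flips 2 -> legal
(5,2): no bracket -> illegal
(5,3): flips 1 -> legal
(5,4): no bracket -> illegal
W mobility = 4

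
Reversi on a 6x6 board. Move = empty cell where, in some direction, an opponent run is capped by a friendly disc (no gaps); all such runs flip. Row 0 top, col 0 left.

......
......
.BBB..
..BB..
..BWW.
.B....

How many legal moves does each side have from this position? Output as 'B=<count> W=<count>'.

-- B to move --
(3,4): no bracket -> illegal
(3,5): no bracket -> illegal
(4,5): flips 2 -> legal
(5,2): no bracket -> illegal
(5,3): flips 1 -> legal
(5,4): flips 1 -> legal
(5,5): flips 1 -> legal
B mobility = 4
-- W to move --
(1,0): flips 2 -> legal
(1,1): flips 2 -> legal
(1,2): no bracket -> illegal
(1,3): flips 2 -> legal
(1,4): no bracket -> illegal
(2,0): no bracket -> illegal
(2,4): no bracket -> illegal
(3,0): no bracket -> illegal
(3,1): no bracket -> illegal
(3,4): no bracket -> illegal
(4,0): no bracket -> illegal
(4,1): flips 1 -> legal
(5,0): no bracket -> illegal
(5,2): no bracket -> illegal
(5,3): no bracket -> illegal
W mobility = 4

Answer: B=4 W=4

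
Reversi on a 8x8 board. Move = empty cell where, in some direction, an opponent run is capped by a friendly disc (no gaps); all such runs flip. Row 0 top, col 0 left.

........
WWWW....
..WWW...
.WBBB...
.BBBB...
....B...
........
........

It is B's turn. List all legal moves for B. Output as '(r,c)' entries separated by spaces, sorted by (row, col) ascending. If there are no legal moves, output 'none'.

Answer: (0,0) (0,1) (0,2) (0,3) (1,4) (1,5) (2,0) (2,1) (3,0)

Derivation:
(0,0): flips 2 -> legal
(0,1): flips 2 -> legal
(0,2): flips 2 -> legal
(0,3): flips 2 -> legal
(0,4): no bracket -> illegal
(1,4): flips 2 -> legal
(1,5): flips 1 -> legal
(2,0): flips 1 -> legal
(2,1): flips 1 -> legal
(2,5): no bracket -> illegal
(3,0): flips 1 -> legal
(3,5): no bracket -> illegal
(4,0): no bracket -> illegal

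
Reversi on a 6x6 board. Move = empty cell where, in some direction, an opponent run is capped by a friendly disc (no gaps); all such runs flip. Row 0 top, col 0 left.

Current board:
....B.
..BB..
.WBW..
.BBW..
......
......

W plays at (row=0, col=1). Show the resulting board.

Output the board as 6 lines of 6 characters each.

Place W at (0,1); scan 8 dirs for brackets.
Dir NW: edge -> no flip
Dir N: edge -> no flip
Dir NE: edge -> no flip
Dir W: first cell '.' (not opp) -> no flip
Dir E: first cell '.' (not opp) -> no flip
Dir SW: first cell '.' (not opp) -> no flip
Dir S: first cell '.' (not opp) -> no flip
Dir SE: opp run (1,2) capped by W -> flip
All flips: (1,2)

Answer: .W..B.
..WB..
.WBW..
.BBW..
......
......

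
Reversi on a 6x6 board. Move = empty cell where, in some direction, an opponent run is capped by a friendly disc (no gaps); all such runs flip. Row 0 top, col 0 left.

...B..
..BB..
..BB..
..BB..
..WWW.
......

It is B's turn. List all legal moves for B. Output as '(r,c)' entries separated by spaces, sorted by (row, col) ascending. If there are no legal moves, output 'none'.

(3,1): no bracket -> illegal
(3,4): no bracket -> illegal
(3,5): no bracket -> illegal
(4,1): no bracket -> illegal
(4,5): no bracket -> illegal
(5,1): flips 1 -> legal
(5,2): flips 1 -> legal
(5,3): flips 1 -> legal
(5,4): flips 1 -> legal
(5,5): flips 1 -> legal

Answer: (5,1) (5,2) (5,3) (5,4) (5,5)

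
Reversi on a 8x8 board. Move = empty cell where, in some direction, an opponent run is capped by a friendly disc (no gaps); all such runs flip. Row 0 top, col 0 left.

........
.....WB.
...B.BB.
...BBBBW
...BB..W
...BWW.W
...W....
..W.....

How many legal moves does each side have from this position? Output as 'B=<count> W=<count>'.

Answer: B=8 W=8

Derivation:
-- B to move --
(0,4): flips 1 -> legal
(0,5): flips 1 -> legal
(0,6): no bracket -> illegal
(1,4): flips 1 -> legal
(2,4): no bracket -> illegal
(2,7): no bracket -> illegal
(4,5): no bracket -> illegal
(4,6): no bracket -> illegal
(5,2): no bracket -> illegal
(5,6): flips 2 -> legal
(6,1): no bracket -> illegal
(6,2): no bracket -> illegal
(6,4): flips 1 -> legal
(6,5): flips 1 -> legal
(6,6): flips 1 -> legal
(6,7): no bracket -> illegal
(7,1): no bracket -> illegal
(7,3): flips 1 -> legal
(7,4): no bracket -> illegal
B mobility = 8
-- W to move --
(0,5): no bracket -> illegal
(0,6): no bracket -> illegal
(0,7): no bracket -> illegal
(1,2): no bracket -> illegal
(1,3): flips 4 -> legal
(1,4): flips 2 -> legal
(1,7): flips 1 -> legal
(2,2): flips 2 -> legal
(2,4): flips 2 -> legal
(2,7): no bracket -> illegal
(3,2): flips 5 -> legal
(4,2): no bracket -> illegal
(4,5): flips 2 -> legal
(4,6): no bracket -> illegal
(5,2): flips 1 -> legal
(6,2): no bracket -> illegal
(6,4): no bracket -> illegal
W mobility = 8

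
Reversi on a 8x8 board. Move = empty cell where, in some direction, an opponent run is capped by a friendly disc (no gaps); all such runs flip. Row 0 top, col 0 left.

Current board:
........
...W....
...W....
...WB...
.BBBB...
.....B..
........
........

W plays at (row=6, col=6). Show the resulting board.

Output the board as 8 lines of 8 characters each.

Place W at (6,6); scan 8 dirs for brackets.
Dir NW: opp run (5,5) (4,4) capped by W -> flip
Dir N: first cell '.' (not opp) -> no flip
Dir NE: first cell '.' (not opp) -> no flip
Dir W: first cell '.' (not opp) -> no flip
Dir E: first cell '.' (not opp) -> no flip
Dir SW: first cell '.' (not opp) -> no flip
Dir S: first cell '.' (not opp) -> no flip
Dir SE: first cell '.' (not opp) -> no flip
All flips: (4,4) (5,5)

Answer: ........
...W....
...W....
...WB...
.BBBW...
.....W..
......W.
........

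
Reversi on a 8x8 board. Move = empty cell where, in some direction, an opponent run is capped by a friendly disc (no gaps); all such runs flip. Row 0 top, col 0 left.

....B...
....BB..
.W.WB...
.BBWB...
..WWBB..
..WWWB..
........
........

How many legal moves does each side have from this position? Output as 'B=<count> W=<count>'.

Answer: B=11 W=12

Derivation:
-- B to move --
(1,0): flips 1 -> legal
(1,1): flips 1 -> legal
(1,2): flips 1 -> legal
(1,3): no bracket -> illegal
(2,0): no bracket -> illegal
(2,2): flips 2 -> legal
(3,0): no bracket -> illegal
(4,1): flips 2 -> legal
(5,1): flips 5 -> legal
(6,1): flips 2 -> legal
(6,2): flips 3 -> legal
(6,3): flips 1 -> legal
(6,4): flips 3 -> legal
(6,5): flips 2 -> legal
B mobility = 11
-- W to move --
(0,3): no bracket -> illegal
(0,5): flips 1 -> legal
(0,6): flips 2 -> legal
(1,3): no bracket -> illegal
(1,6): no bracket -> illegal
(2,0): flips 1 -> legal
(2,2): flips 1 -> legal
(2,5): flips 2 -> legal
(2,6): no bracket -> illegal
(3,0): flips 2 -> legal
(3,5): flips 2 -> legal
(3,6): flips 1 -> legal
(4,0): no bracket -> illegal
(4,1): flips 2 -> legal
(4,6): flips 2 -> legal
(5,6): flips 3 -> legal
(6,4): no bracket -> illegal
(6,5): no bracket -> illegal
(6,6): flips 2 -> legal
W mobility = 12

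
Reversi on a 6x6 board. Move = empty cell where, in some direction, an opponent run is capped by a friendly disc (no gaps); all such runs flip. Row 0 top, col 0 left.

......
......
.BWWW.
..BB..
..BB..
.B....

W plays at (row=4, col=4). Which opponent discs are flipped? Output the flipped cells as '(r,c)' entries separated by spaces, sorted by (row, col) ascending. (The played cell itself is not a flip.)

Answer: (3,3)

Derivation:
Dir NW: opp run (3,3) capped by W -> flip
Dir N: first cell '.' (not opp) -> no flip
Dir NE: first cell '.' (not opp) -> no flip
Dir W: opp run (4,3) (4,2), next='.' -> no flip
Dir E: first cell '.' (not opp) -> no flip
Dir SW: first cell '.' (not opp) -> no flip
Dir S: first cell '.' (not opp) -> no flip
Dir SE: first cell '.' (not opp) -> no flip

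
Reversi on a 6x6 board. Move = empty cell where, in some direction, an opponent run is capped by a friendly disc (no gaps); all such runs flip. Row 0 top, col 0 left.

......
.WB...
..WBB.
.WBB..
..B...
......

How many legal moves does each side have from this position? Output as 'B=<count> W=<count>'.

Answer: B=5 W=7

Derivation:
-- B to move --
(0,0): flips 2 -> legal
(0,1): no bracket -> illegal
(0,2): no bracket -> illegal
(1,0): flips 1 -> legal
(1,3): no bracket -> illegal
(2,0): flips 1 -> legal
(2,1): flips 1 -> legal
(3,0): flips 1 -> legal
(4,0): no bracket -> illegal
(4,1): no bracket -> illegal
B mobility = 5
-- W to move --
(0,1): no bracket -> illegal
(0,2): flips 1 -> legal
(0,3): no bracket -> illegal
(1,3): flips 1 -> legal
(1,4): no bracket -> illegal
(1,5): no bracket -> illegal
(2,1): no bracket -> illegal
(2,5): flips 2 -> legal
(3,4): flips 2 -> legal
(3,5): no bracket -> illegal
(4,1): no bracket -> illegal
(4,3): no bracket -> illegal
(4,4): flips 1 -> legal
(5,1): no bracket -> illegal
(5,2): flips 2 -> legal
(5,3): flips 1 -> legal
W mobility = 7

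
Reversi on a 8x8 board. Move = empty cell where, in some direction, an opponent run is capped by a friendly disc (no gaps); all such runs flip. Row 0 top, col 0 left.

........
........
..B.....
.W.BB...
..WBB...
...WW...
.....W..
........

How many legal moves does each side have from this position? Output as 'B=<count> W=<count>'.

-- B to move --
(2,0): no bracket -> illegal
(2,1): no bracket -> illegal
(3,0): no bracket -> illegal
(3,2): no bracket -> illegal
(4,0): flips 1 -> legal
(4,1): flips 1 -> legal
(4,5): no bracket -> illegal
(5,1): flips 1 -> legal
(5,2): no bracket -> illegal
(5,5): no bracket -> illegal
(5,6): no bracket -> illegal
(6,2): flips 1 -> legal
(6,3): flips 1 -> legal
(6,4): flips 1 -> legal
(6,6): no bracket -> illegal
(7,4): no bracket -> illegal
(7,5): no bracket -> illegal
(7,6): flips 2 -> legal
B mobility = 7
-- W to move --
(1,1): no bracket -> illegal
(1,2): no bracket -> illegal
(1,3): flips 1 -> legal
(2,1): no bracket -> illegal
(2,3): flips 2 -> legal
(2,4): flips 3 -> legal
(2,5): no bracket -> illegal
(3,2): flips 1 -> legal
(3,5): flips 1 -> legal
(4,5): flips 2 -> legal
(5,2): no bracket -> illegal
(5,5): no bracket -> illegal
W mobility = 6

Answer: B=7 W=6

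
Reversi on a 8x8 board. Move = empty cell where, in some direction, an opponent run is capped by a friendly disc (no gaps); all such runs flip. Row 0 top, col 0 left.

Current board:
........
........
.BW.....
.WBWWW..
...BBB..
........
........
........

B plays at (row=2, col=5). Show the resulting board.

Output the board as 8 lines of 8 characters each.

Place B at (2,5); scan 8 dirs for brackets.
Dir NW: first cell '.' (not opp) -> no flip
Dir N: first cell '.' (not opp) -> no flip
Dir NE: first cell '.' (not opp) -> no flip
Dir W: first cell '.' (not opp) -> no flip
Dir E: first cell '.' (not opp) -> no flip
Dir SW: opp run (3,4) capped by B -> flip
Dir S: opp run (3,5) capped by B -> flip
Dir SE: first cell '.' (not opp) -> no flip
All flips: (3,4) (3,5)

Answer: ........
........
.BW..B..
.WBWBB..
...BBB..
........
........
........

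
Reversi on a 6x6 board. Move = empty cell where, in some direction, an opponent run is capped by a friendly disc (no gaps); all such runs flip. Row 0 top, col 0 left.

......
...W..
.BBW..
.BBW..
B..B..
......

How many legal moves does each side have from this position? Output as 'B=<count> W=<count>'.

Answer: B=6 W=5

Derivation:
-- B to move --
(0,2): no bracket -> illegal
(0,3): flips 3 -> legal
(0,4): flips 1 -> legal
(1,2): no bracket -> illegal
(1,4): flips 1 -> legal
(2,4): flips 1 -> legal
(3,4): flips 1 -> legal
(4,2): no bracket -> illegal
(4,4): flips 1 -> legal
B mobility = 6
-- W to move --
(1,0): no bracket -> illegal
(1,1): flips 1 -> legal
(1,2): no bracket -> illegal
(2,0): flips 2 -> legal
(3,0): flips 2 -> legal
(3,4): no bracket -> illegal
(4,1): flips 1 -> legal
(4,2): no bracket -> illegal
(4,4): no bracket -> illegal
(5,0): no bracket -> illegal
(5,1): no bracket -> illegal
(5,2): no bracket -> illegal
(5,3): flips 1 -> legal
(5,4): no bracket -> illegal
W mobility = 5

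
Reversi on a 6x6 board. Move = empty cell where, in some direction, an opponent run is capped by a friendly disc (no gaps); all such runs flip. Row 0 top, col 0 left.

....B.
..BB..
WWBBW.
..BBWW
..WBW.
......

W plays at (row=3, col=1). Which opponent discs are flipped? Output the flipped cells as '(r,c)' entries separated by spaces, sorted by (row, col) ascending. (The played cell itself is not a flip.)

Dir NW: first cell 'W' (not opp) -> no flip
Dir N: first cell 'W' (not opp) -> no flip
Dir NE: opp run (2,2) (1,3) (0,4), next=edge -> no flip
Dir W: first cell '.' (not opp) -> no flip
Dir E: opp run (3,2) (3,3) capped by W -> flip
Dir SW: first cell '.' (not opp) -> no flip
Dir S: first cell '.' (not opp) -> no flip
Dir SE: first cell 'W' (not opp) -> no flip

Answer: (3,2) (3,3)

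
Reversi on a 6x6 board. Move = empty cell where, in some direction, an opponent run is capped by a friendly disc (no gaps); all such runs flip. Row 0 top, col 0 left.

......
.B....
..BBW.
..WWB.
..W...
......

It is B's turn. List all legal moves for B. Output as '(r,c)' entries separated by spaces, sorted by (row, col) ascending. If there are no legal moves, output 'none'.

Answer: (1,4) (2,5) (3,1) (4,1) (4,3) (4,4) (5,2)

Derivation:
(1,3): no bracket -> illegal
(1,4): flips 1 -> legal
(1,5): no bracket -> illegal
(2,1): no bracket -> illegal
(2,5): flips 1 -> legal
(3,1): flips 2 -> legal
(3,5): no bracket -> illegal
(4,1): flips 1 -> legal
(4,3): flips 1 -> legal
(4,4): flips 1 -> legal
(5,1): no bracket -> illegal
(5,2): flips 2 -> legal
(5,3): no bracket -> illegal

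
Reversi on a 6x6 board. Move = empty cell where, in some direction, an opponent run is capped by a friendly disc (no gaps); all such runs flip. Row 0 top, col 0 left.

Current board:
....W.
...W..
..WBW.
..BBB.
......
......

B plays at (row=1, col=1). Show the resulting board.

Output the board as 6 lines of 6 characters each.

Place B at (1,1); scan 8 dirs for brackets.
Dir NW: first cell '.' (not opp) -> no flip
Dir N: first cell '.' (not opp) -> no flip
Dir NE: first cell '.' (not opp) -> no flip
Dir W: first cell '.' (not opp) -> no flip
Dir E: first cell '.' (not opp) -> no flip
Dir SW: first cell '.' (not opp) -> no flip
Dir S: first cell '.' (not opp) -> no flip
Dir SE: opp run (2,2) capped by B -> flip
All flips: (2,2)

Answer: ....W.
.B.W..
..BBW.
..BBB.
......
......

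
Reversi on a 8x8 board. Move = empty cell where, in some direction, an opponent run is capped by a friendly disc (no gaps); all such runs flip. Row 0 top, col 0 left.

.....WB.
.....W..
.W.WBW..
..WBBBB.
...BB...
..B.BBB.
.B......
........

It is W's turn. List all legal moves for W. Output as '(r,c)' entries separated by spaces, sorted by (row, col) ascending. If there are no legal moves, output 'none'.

(0,7): flips 1 -> legal
(1,3): no bracket -> illegal
(1,4): no bracket -> illegal
(1,6): no bracket -> illegal
(1,7): no bracket -> illegal
(2,2): no bracket -> illegal
(2,6): no bracket -> illegal
(2,7): no bracket -> illegal
(3,7): flips 4 -> legal
(4,1): no bracket -> illegal
(4,2): flips 2 -> legal
(4,5): flips 2 -> legal
(4,6): no bracket -> illegal
(4,7): flips 1 -> legal
(5,0): no bracket -> illegal
(5,1): no bracket -> illegal
(5,3): flips 2 -> legal
(5,7): no bracket -> illegal
(6,0): no bracket -> illegal
(6,2): no bracket -> illegal
(6,3): no bracket -> illegal
(6,4): no bracket -> illegal
(6,5): flips 2 -> legal
(6,6): no bracket -> illegal
(6,7): no bracket -> illegal
(7,0): flips 4 -> legal
(7,1): no bracket -> illegal
(7,2): no bracket -> illegal

Answer: (0,7) (3,7) (4,2) (4,5) (4,7) (5,3) (6,5) (7,0)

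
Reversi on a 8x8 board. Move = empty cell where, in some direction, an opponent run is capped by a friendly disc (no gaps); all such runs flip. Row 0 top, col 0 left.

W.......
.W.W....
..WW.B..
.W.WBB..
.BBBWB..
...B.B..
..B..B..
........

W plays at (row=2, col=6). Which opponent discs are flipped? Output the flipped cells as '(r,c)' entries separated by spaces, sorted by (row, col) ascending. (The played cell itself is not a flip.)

Dir NW: first cell '.' (not opp) -> no flip
Dir N: first cell '.' (not opp) -> no flip
Dir NE: first cell '.' (not opp) -> no flip
Dir W: opp run (2,5), next='.' -> no flip
Dir E: first cell '.' (not opp) -> no flip
Dir SW: opp run (3,5) capped by W -> flip
Dir S: first cell '.' (not opp) -> no flip
Dir SE: first cell '.' (not opp) -> no flip

Answer: (3,5)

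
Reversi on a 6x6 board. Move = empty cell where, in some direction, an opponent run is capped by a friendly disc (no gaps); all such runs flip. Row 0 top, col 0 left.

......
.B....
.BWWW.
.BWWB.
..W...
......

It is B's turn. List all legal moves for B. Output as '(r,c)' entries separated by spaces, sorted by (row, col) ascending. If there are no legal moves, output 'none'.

(1,2): flips 1 -> legal
(1,3): flips 1 -> legal
(1,4): flips 1 -> legal
(1,5): no bracket -> illegal
(2,5): flips 3 -> legal
(3,5): no bracket -> illegal
(4,1): no bracket -> illegal
(4,3): flips 1 -> legal
(4,4): flips 2 -> legal
(5,1): no bracket -> illegal
(5,2): no bracket -> illegal
(5,3): flips 1 -> legal

Answer: (1,2) (1,3) (1,4) (2,5) (4,3) (4,4) (5,3)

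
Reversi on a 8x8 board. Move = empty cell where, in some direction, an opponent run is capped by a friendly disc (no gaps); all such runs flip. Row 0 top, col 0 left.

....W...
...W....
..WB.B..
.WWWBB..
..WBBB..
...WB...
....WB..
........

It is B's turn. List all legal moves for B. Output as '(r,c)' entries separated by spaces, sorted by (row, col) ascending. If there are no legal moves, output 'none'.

Answer: (0,3) (1,1) (2,1) (3,0) (4,1) (5,2) (6,2) (6,3) (7,4)

Derivation:
(0,2): no bracket -> illegal
(0,3): flips 1 -> legal
(0,5): no bracket -> illegal
(1,1): flips 2 -> legal
(1,2): no bracket -> illegal
(1,4): no bracket -> illegal
(1,5): no bracket -> illegal
(2,0): no bracket -> illegal
(2,1): flips 2 -> legal
(2,4): no bracket -> illegal
(3,0): flips 3 -> legal
(4,0): no bracket -> illegal
(4,1): flips 2 -> legal
(5,1): no bracket -> illegal
(5,2): flips 1 -> legal
(5,5): no bracket -> illegal
(6,2): flips 1 -> legal
(6,3): flips 2 -> legal
(7,3): no bracket -> illegal
(7,4): flips 1 -> legal
(7,5): no bracket -> illegal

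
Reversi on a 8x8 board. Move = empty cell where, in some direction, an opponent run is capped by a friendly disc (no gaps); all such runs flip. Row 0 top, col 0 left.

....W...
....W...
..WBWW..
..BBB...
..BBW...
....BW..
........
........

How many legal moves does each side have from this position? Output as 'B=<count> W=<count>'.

-- B to move --
(0,3): no bracket -> illegal
(0,5): flips 1 -> legal
(1,1): flips 1 -> legal
(1,2): flips 1 -> legal
(1,3): no bracket -> illegal
(1,5): flips 1 -> legal
(1,6): flips 1 -> legal
(2,1): flips 1 -> legal
(2,6): flips 2 -> legal
(3,1): no bracket -> illegal
(3,5): no bracket -> illegal
(3,6): no bracket -> illegal
(4,5): flips 1 -> legal
(4,6): no bracket -> illegal
(5,3): no bracket -> illegal
(5,6): flips 1 -> legal
(6,4): no bracket -> illegal
(6,5): no bracket -> illegal
(6,6): flips 2 -> legal
B mobility = 10
-- W to move --
(1,2): no bracket -> illegal
(1,3): no bracket -> illegal
(2,1): no bracket -> illegal
(3,1): no bracket -> illegal
(3,5): no bracket -> illegal
(4,1): flips 4 -> legal
(4,5): no bracket -> illegal
(5,1): flips 2 -> legal
(5,2): flips 4 -> legal
(5,3): flips 1 -> legal
(6,3): no bracket -> illegal
(6,4): flips 1 -> legal
(6,5): no bracket -> illegal
W mobility = 5

Answer: B=10 W=5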